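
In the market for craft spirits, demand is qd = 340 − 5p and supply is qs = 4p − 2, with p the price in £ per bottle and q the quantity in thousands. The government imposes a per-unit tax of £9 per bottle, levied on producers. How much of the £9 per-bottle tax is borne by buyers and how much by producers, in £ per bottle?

Before the tax: set 340 − 5p = 4p − 2 → p* = £38, q* = 150.
With the tax collected from producers, supply shifts: qs = 4(p − 9) − 2.
New equilibrium: buyers pay £42, producers receive £33, q = 130. (Wedge: pb − ps = 9.)
Burden on buyers: £4; on producers: £5. (They sum to £9.)

Buyers bear £4 per bottle; producers bear £5 per bottle.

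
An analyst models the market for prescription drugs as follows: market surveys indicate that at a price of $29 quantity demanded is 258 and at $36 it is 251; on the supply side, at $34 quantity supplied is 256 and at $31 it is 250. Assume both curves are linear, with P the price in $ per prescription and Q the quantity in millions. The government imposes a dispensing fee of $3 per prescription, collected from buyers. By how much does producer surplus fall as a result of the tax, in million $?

Producer surplus falls by $253 million.

Demand slope: (251 − 258)/(36 − 29) = -1, so Qd = 287 − P.
Supply slope: (250 − 256)/(31 − 34) = 2, so Qs = 2P + 188.
Before the tax: set 287 − P = 2P + 188 → P* = $33, Q* = 254.
With the tax collected from buyers, demand (in seller-price terms) shifts: Qd = 287 − (P + 3).
New equilibrium: buyers pay $35, suppliers receive $32, Q = 252. (Wedge: Pb − Ps = 3.)
ΔPS is the trapezoid between Q = 252 and Q = 254 of height $1: ½ · (254 + 252) · 1 = $253.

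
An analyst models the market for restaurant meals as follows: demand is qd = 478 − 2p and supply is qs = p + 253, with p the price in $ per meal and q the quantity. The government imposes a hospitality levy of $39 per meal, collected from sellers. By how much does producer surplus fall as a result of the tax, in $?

Producer surplus falls by $8190.

Without the tax, 478 − 2p = p + 253 gives 3p = 225, so p* = $75 and q* = 328.
With the tax collected from sellers, supply shifts: qs = (p − 39) + 253.
New equilibrium: consumers pay $88, sellers receive $49, q = 302. (Wedge: pb − ps = 39.)
ΔPS is the trapezoid between Q = 302 and Q = 328 of height $26: ½ · (328 + 302) · 26 = $8190.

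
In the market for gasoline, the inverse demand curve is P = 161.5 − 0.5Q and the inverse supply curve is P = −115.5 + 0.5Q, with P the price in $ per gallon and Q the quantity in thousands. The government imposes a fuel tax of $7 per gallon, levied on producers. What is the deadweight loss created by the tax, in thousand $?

Deadweight loss = $24.5 thousand.

Inverting to Q(P) form: Qd = 323 − 2P; Qs = 2P + 231.
Before the tax: set 323 − 2P = 2P + 231 → P* = $23, Q* = 277.
With the tax collected from producers, supply shifts: Qs = 2(P − 7) + 231.
Solving gives Q = 270 with consumers paying $26.5 and producers receiving $19.5 (the $7 wedge).
Quantity falls by |ΔQ| = |277 − 270| = 7.
DWL = ½ · t · |ΔQ| = ½ · 7 · 7 = $24.5.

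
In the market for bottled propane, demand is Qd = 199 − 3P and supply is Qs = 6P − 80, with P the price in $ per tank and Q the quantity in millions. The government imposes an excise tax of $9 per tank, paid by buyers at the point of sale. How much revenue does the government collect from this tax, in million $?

Without the tax, 199 − 3P = 6P − 80 gives 9P = 279, so P* = $31 and Q* = 106.
With the tax collected from buyers, demand (in seller-price terms) shifts: Qd = 199 − 3(P + 9).
New equilibrium: buyers pay $37, producers receive $28, Q = 88. (Wedge: Pb − Ps = 9.)
Revenue = t · Q = 9 · 88 = $792.

Tax revenue = $792 million.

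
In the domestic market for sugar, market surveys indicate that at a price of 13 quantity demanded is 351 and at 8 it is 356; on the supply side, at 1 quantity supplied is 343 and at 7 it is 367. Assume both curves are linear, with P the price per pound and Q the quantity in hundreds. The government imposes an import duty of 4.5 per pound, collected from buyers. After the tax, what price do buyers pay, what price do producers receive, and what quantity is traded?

Demand slope: (356 − 351)/(8 − 13) = -1, so Qd = 364 − P.
Supply slope: (367 − 343)/(7 − 1) = 4, so Qs = 4P + 339.
Without the tax, 364 − P = 4P + 339 gives 5P = 25, so P* = 5 and Q* = 359.
With the tax collected from buyers, demand (in seller-price terms) shifts: Qd = 364 − (P + 4.5).
Solving gives Q = 355.4 with buyers paying 8.6 and producers receiving 4.1 (the 4.5 wedge).
The less price-elastic side of the market bears the larger share of a per-unit tax.

Buyers pay 8.6; producers receive 4.1; quantity = 355.4.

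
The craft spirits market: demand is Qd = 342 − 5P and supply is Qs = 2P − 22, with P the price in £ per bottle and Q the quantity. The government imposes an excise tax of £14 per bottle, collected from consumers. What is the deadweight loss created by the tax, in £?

Deadweight loss = £140.

Without the tax, 342 − 5P = 2P − 22 gives 7P = 364, so P* = £52 and Q* = 82.
With the tax collected from consumers, demand (in seller-price terms) shifts: Qd = 342 − 5(P + 14).
Solving gives Q = 62 with consumers paying £56 and sellers receiving £42 (the £14 wedge).
Quantity falls by |ΔQ| = |82 − 62| = 20.
DWL = ½ · t · |ΔQ| = ½ · 14 · 20 = £140.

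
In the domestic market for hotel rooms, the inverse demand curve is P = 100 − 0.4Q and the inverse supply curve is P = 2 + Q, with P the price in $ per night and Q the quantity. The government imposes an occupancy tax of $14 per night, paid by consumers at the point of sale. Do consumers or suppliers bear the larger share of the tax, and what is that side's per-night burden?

Suppliers bear the larger share: $10 per night.

Inverting to Q(P) form: Qd = 250 − 2.5P; Qs = P − 2.
Without the tax, 250 − 2.5P = P − 2 gives 3.5P = 252, so P* = $72 and Q* = 70.
With the tax collected from consumers, demand (in seller-price terms) shifts: Qd = 250 − 2.5(P + 14).
Solving gives Q = 60 with consumers paying $76 and suppliers receiving $62 (the $14 wedge).
Per-night burden: consumers $4, suppliers $10.
Suppliers take the larger share because supply is less price-elastic here (demand slope 2.5 vs supply slope 1).
The less price-elastic side of the market bears the larger share of a per-unit tax.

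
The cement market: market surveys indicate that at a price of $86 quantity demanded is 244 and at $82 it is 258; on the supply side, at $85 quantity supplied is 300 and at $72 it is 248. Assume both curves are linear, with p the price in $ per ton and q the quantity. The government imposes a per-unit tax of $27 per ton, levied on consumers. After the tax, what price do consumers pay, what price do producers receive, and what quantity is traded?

Consumers pay $92.4; producers receive $65.4; quantity = 221.6.

Demand slope: (258 − 244)/(82 − 86) = -3.5, so qd = 545 − 3.5p.
Supply slope: (248 − 300)/(72 − 85) = 4, so qs = 4p − 40.
Without the tax, 545 − 3.5p = 4p − 40 gives 7.5p = 585, so p* = $78 and q* = 272.
With the tax collected from consumers, demand (in seller-price terms) shifts: qd = 545 − 3.5(p + 27).
Solving gives q = 221.6 with consumers paying $92.4 and producers receiving $65.4 (the $27 wedge).
The less price-elastic side of the market bears the larger share of a per-unit tax.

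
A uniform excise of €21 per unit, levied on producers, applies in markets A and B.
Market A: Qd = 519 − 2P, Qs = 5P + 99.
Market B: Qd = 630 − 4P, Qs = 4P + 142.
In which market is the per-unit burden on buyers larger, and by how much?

Market A: pre-tax P* = €60, Q* = 399; post-tax Q = 369; per-unit burden on buyers = €15.
Market B: pre-tax P* = €61, Q* = 386; post-tax Q = 344; per-unit burden on buyers = €10.5.
Difference: €15 vs €10.5 → market A is larger by €4.5.

Market A, by €4.5.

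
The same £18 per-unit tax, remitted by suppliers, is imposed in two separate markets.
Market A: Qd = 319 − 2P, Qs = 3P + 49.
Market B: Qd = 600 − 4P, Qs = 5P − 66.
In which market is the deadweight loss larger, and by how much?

Market B, by £165.6.

Market A: pre-tax P* = £54, Q* = 211; post-tax Q = 189.4; deadweight loss = £194.4.
Market B: pre-tax P* = £74, Q* = 304; post-tax Q = 264; deadweight loss = £360.
Difference: £194.4 vs £360 → market B is larger by £165.6.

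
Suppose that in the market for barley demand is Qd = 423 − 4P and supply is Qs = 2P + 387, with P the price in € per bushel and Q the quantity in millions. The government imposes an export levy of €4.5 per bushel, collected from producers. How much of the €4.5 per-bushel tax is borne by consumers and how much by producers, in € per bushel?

Consumers bear €1.5 per bushel; producers bear €3 per bushel.

Without the tax, 423 − 4P = 2P + 387 gives 6P = 36, so P* = €6 and Q* = 399.
With the tax collected from producers, supply shifts: Qs = 2(P − 4.5) + 387.
Solving gives Q = 393 with consumers paying €7.5 and producers receiving €3 (the €4.5 wedge).
Burden on consumers: €1.5; on producers: €3. (They sum to €4.5.)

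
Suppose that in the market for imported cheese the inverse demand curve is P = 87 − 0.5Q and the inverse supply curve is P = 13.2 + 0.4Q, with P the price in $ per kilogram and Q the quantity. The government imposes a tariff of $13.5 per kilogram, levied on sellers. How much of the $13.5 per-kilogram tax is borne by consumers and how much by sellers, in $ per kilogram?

Inverting to Q(P) form: Qd = 174 − 2P; Qs = 2.5P − 33.
Without the tax, 174 − 2P = 2.5P − 33 gives 4.5P = 207, so P* = $46 and Q* = 82.
With the tax collected from sellers, supply shifts: Qs = 2.5(P − 13.5) − 33.
New equilibrium: consumers pay $53.5, sellers receive $40, Q = 67. (Wedge: Pb − Ps = 13.5.)
Burden on consumers: $7.5; on sellers: $6. (They sum to $13.5.)

Consumers bear $7.5 per kilogram; sellers bear $6 per kilogram.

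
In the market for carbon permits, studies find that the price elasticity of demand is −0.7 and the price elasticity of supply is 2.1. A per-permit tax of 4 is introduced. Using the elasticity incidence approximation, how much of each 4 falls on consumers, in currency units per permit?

Consumers bear ≈ 3 per permit.

Incidence ratio: consumers' share ≈ εs / (εs + |εd|) = 2.1 / (2.1 + 0.7) = 0.75.
So consumers bear ≈ 0.75 × 4 = 3; suppliers bear 1.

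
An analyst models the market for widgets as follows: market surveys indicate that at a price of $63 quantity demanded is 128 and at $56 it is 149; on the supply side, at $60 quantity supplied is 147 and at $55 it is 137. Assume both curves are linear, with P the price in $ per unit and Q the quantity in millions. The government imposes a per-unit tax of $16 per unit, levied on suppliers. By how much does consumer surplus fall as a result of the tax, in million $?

Consumer surplus falls by $853.76 million.

Demand slope: (149 − 128)/(56 − 63) = -3, so Qd = 317 − 3P.
Supply slope: (137 − 147)/(55 − 60) = 2, so Qs = 2P + 27.
Before the tax: set 317 − 3P = 2P + 27 → P* = $58, Q* = 143.
With the tax collected from suppliers, supply shifts: Qs = 2(P − 16) + 27.
New equilibrium: buyers pay $64.4, suppliers receive $48.4, Q = 123.8. (Wedge: Pb − Ps = 16.)
ΔCS is the trapezoid between Q = 123.8 and Q = 143 of height $6.4: ½ · (143 + 123.8) · 6.4 = $853.76.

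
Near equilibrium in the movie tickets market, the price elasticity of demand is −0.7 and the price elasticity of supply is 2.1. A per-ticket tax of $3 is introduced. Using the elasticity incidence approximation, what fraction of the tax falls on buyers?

Buyers' share ≈ 0.75.

Incidence ratio: buyers' share ≈ εs / (εs + |εd|) = 2.1 / (2.1 + 0.7) = 0.75.
Supply is the more elastic side, so buyers bear the larger share.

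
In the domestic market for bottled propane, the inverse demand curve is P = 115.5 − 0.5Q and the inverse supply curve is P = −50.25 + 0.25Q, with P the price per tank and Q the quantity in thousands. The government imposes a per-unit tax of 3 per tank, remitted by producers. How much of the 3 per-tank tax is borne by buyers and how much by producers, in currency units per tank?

Rewrite in direct form: Qd = 231 − 2P and Qs = 4P + 201.
Before the tax: set 231 − 2P = 4P + 201 → P* = 5, Q* = 221.
With the tax collected from producers, supply shifts: Qs = 4(P − 3) + 201.
Solving gives Q = 217 with buyers paying 7 and producers receiving 4 (the 3 wedge).
Burden on buyers: 2; on producers: 1. (They sum to 3.)
The less price-elastic side of the market bears the larger share of a per-unit tax.

Buyers bear 2 per tank; producers bear 1 per tank.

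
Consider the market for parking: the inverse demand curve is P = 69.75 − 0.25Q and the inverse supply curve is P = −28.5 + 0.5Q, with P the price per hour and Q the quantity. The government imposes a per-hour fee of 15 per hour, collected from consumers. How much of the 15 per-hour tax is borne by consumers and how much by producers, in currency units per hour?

Inverting to Q(P) form: Qd = 279 − 4P; Qs = 2P + 57.
Before the tax: set 279 − 4P = 2P + 57 → P* = 37, Q* = 131.
With the tax collected from consumers, demand (in seller-price terms) shifts: Qd = 279 − 4(P + 15).
New equilibrium: consumers pay 42, producers receive 27, Q = 111. (Wedge: Pb − Ps = 15.)
Burden on consumers: 5; on producers: 10. (They sum to 15.)

Consumers bear 5 per hour; producers bear 10 per hour.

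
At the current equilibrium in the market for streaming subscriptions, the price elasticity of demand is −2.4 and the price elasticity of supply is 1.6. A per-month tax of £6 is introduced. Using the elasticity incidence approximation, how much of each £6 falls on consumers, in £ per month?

Incidence ratio: consumers' share ≈ εs / (εs + |εd|) = 1.6 / (1.6 + 2.4) = 0.4.
So consumers bear ≈ 0.4 × £6 = £2.4; producers bear £3.6.

Consumers bear ≈ £2.4 per month.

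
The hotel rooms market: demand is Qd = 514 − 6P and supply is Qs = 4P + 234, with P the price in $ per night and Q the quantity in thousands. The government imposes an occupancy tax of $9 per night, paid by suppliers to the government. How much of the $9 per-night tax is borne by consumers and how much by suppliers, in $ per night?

Before the tax: set 514 − 6P = 4P + 234 → P* = $28, Q* = 346.
With the tax collected from suppliers, supply shifts: Qs = 4(P − 9) + 234.
New equilibrium: consumers pay $31.6, suppliers receive $22.6, Q = 324.4. (Wedge: Pb − Ps = 9.)
Burden on consumers: $3.6; on suppliers: $5.4. (They sum to $9.)

Consumers bear $3.6 per night; suppliers bear $5.4 per night.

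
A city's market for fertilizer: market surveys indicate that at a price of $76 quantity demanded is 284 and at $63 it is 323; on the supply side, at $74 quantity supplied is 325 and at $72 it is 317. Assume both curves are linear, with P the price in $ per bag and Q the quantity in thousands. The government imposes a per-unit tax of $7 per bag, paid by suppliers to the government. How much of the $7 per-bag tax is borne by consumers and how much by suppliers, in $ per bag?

Consumers bear $4 per bag; suppliers bear $3 per bag.

Demand slope: (323 − 284)/(63 − 76) = -3, so Qd = 512 − 3P.
Supply slope: (317 − 325)/(72 − 74) = 4, so Qs = 4P + 29.
Before the tax: set 512 − 3P = 4P + 29 → P* = $69, Q* = 305.
With the tax collected from suppliers, supply shifts: Qs = 4(P − 7) + 29.
Solving gives Q = 293 with consumers paying $73 and suppliers receiving $66 (the $7 wedge).
Burden on consumers: $4; on suppliers: $3. (They sum to $7.)
The less price-elastic side of the market bears the larger share of a per-unit tax.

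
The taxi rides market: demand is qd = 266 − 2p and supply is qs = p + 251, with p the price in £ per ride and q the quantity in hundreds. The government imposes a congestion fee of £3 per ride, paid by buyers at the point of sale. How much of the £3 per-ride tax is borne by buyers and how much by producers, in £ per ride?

Buyers bear £1 per ride; producers bear £2 per ride.

Without the tax, 266 − 2p = p + 251 gives 3p = 15, so p* = £5 and q* = 256.
With the tax collected from buyers, demand (in seller-price terms) shifts: qd = 266 − 2(p + 3).
New equilibrium: buyers pay £6, producers receive £3, q = 254. (Wedge: pb − ps = 3.)
Burden on buyers: £1; on producers: £2. (They sum to £3.)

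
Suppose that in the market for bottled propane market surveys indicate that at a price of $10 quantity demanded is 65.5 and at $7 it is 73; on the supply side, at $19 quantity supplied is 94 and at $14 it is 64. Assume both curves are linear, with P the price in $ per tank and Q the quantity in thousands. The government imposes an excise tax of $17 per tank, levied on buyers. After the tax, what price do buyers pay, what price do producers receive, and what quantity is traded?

Demand slope: (73 − 65.5)/(7 − 10) = -2.5, so Qd = 90.5 − 2.5P.
Supply slope: (64 − 94)/(14 − 19) = 6, so Qs = 6P − 20.
Without the tax, 90.5 − 2.5P = 6P − 20 gives 8.5P = 110.5, so P* = $13 and Q* = 58.
With the tax collected from buyers, demand (in seller-price terms) shifts: Qd = 90.5 − 2.5(P + 17).
Solving gives Q = 28 with buyers paying $25 and producers receiving $8 (the $17 wedge).
The less price-elastic side of the market bears the larger share of a per-unit tax.

Buyers pay $25; producers receive $8; quantity = 28.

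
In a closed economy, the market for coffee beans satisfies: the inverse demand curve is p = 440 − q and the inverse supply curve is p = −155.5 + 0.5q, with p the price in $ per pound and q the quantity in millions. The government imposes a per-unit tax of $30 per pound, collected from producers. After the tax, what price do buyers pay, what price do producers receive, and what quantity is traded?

Buyers pay $63; producers receive $33; quantity = 377.

Rewrite in direct form: qd = 440 − p and qs = 2p + 311.
Without the tax, 440 − p = 2p + 311 gives 3p = 129, so p* = $43 and q* = 397.
With the tax collected from producers, supply shifts: qs = 2(p − 30) + 311.
Solving gives q = 377 with buyers paying $63 and producers receiving $33 (the $30 wedge).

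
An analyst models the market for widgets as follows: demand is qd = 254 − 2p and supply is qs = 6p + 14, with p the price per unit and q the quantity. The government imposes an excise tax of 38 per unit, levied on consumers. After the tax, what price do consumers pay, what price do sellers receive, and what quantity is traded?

Without the tax, 254 − 2p = 6p + 14 gives 8p = 240, so p* = 30 and q* = 194.
With the tax collected from consumers, demand (in seller-price terms) shifts: qd = 254 − 2(p + 38).
Solving gives q = 137 with consumers paying 58.5 and sellers receiving 20.5 (the 38 wedge).

Consumers pay 58.5; sellers receive 20.5; quantity = 137.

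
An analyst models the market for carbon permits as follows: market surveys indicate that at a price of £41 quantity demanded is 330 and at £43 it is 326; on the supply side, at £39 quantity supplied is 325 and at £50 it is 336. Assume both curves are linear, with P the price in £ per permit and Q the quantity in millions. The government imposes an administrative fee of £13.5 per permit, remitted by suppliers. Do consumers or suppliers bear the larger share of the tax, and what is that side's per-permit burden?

Suppliers bear the larger share: £9 per permit.

Demand slope: (326 − 330)/(43 − 41) = -2, so Qd = 412 − 2P.
Supply slope: (336 − 325)/(50 − 39) = 1, so Qs = P + 286.
Without the tax, 412 − 2P = P + 286 gives 3P = 126, so P* = £42 and Q* = 328.
With the tax collected from suppliers, supply shifts: Qs = (P − 13.5) + 286.
New equilibrium: consumers pay £46.5, suppliers receive £33, Q = 319. (Wedge: Pb − Ps = 13.5.)
Per-permit burden: consumers £4.5, suppliers £9.
Suppliers take the larger share because supply is less price-elastic here (demand slope 2 vs supply slope 1).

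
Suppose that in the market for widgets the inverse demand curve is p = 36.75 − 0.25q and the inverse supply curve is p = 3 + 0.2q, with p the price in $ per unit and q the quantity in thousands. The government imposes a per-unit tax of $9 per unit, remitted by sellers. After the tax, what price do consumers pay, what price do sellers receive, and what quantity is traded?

Consumers pay $23; sellers receive $14; quantity = 55.

Inverting to q(p) form: qd = 147 − 4p; qs = 5p − 15.
Before the tax: set 147 − 4p = 5p − 15 → p* = $18, q* = 75.
With the tax collected from sellers, supply shifts: qs = 5(p − 9) − 15.
New equilibrium: consumers pay $23, sellers receive $14, q = 55. (Wedge: pb − ps = 9.)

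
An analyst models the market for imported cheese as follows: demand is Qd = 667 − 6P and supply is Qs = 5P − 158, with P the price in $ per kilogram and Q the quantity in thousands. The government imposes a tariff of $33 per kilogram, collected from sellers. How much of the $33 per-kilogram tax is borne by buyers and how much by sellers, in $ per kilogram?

Without the tax, 667 − 6P = 5P − 158 gives 11P = 825, so P* = $75 and Q* = 217.
With the tax collected from sellers, supply shifts: Qs = 5(P − 33) − 158.
Solving gives Q = 127 with buyers paying $90 and sellers receiving $57 (the $33 wedge).
Burden on buyers: $15; on sellers: $18. (They sum to $33.)
The less price-elastic side of the market bears the larger share of a per-unit tax.

Buyers bear $15 per kilogram; sellers bear $18 per kilogram.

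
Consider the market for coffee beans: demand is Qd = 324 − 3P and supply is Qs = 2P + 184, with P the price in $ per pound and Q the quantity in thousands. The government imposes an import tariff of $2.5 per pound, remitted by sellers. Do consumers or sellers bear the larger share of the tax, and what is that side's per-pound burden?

Sellers bear the larger share: $1.5 per pound.

Without the tax, 324 − 3P = 2P + 184 gives 5P = 140, so P* = $28 and Q* = 240.
With the tax collected from sellers, supply shifts: Qs = 2(P − 2.5) + 184.
New equilibrium: consumers pay $29, sellers receive $26.5, Q = 237. (Wedge: Pb − Ps = 2.5.)
Per-pound burden: consumers $1, sellers $1.5.
Sellers take the larger share because supply is less price-elastic here (demand slope 3 vs supply slope 2).
The less price-elastic side of the market bears the larger share of a per-unit tax.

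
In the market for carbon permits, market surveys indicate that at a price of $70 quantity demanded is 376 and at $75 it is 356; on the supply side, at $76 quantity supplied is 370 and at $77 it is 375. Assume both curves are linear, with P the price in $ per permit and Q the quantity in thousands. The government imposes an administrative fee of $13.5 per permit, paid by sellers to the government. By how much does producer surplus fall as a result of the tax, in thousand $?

Demand slope: (356 − 376)/(75 − 70) = -4, so Qd = 656 − 4P.
Supply slope: (375 − 370)/(77 − 76) = 5, so Qs = 5P − 10.
Without the tax, 656 − 4P = 5P − 10 gives 9P = 666, so P* = $74 and Q* = 360.
With the tax collected from sellers, supply shifts: Qs = 5(P − 13.5) − 10.
New equilibrium: consumers pay $81.5, sellers receive $68, Q = 330. (Wedge: Pb − Ps = 13.5.)
ΔPS is the trapezoid between Q = 330 and Q = 360 of height $6: ½ · (360 + 330) · 6 = $2070.

Producer surplus falls by $2070 thousand.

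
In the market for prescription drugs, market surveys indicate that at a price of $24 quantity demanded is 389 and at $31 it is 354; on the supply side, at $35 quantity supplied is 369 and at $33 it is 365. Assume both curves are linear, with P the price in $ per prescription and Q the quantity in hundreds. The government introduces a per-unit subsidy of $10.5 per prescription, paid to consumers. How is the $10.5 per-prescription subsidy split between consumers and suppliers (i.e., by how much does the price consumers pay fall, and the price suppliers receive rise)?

Demand slope: (354 − 389)/(31 − 24) = -5, so Qd = 509 − 5P.
Supply slope: (365 − 369)/(33 − 35) = 2, so Qs = 2P + 299.
Without the subsidy, 509 − 5P = 2P + 299 gives 7P = 210, so P* = $30 and Q* = 359.
With a per-unit subsidy paid to consumers, each effectively pays P − 10.5, so demand becomes Qd = 509 − 5(P − 10.5).
Solving gives Q = 374 with consumers paying $27 and suppliers receiving $37.5 (the $10.5 wedge).
Gain to consumers: $3; to suppliers: $7.5. (They sum to $10.5.)

Consumers gain $3 per prescription; suppliers gain $7.5 per prescription.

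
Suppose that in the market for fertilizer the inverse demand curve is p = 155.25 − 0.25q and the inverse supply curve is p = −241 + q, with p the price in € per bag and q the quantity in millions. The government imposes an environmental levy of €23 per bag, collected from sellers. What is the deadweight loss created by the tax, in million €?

Rewrite in direct form: qd = 621 − 4p and qs = p + 241.
Without the tax, 621 − 4p = p + 241 gives 5p = 380, so p* = €76 and q* = 317.
With the tax collected from sellers, supply shifts: qs = (p − 23) + 241.
New equilibrium: buyers pay €80.6, sellers receive €57.6, q = 298.6. (Wedge: pb − ps = 23.)
Quantity falls by |ΔQ| = |317 − 298.6| = 18.4.
DWL = ½ · t · |ΔQ| = ½ · 23 · 18.4 = €211.6.

Deadweight loss = €211.6 million.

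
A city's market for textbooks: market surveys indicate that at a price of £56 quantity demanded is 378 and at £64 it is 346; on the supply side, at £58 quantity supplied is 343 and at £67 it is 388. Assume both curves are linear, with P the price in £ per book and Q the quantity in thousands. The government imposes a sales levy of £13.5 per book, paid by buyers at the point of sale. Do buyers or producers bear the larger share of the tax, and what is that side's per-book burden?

Demand slope: (346 − 378)/(64 − 56) = -4, so Qd = 602 − 4P.
Supply slope: (388 − 343)/(67 − 58) = 5, so Qs = 5P + 53.
Before the tax: set 602 − 4P = 5P + 53 → P* = £61, Q* = 358.
With the tax collected from buyers, demand (in seller-price terms) shifts: Qd = 602 − 4(P + 13.5).
New equilibrium: buyers pay £68.5, producers receive £55, Q = 328. (Wedge: Pb − Ps = 13.5.)
Per-book burden: buyers £7.5, producers £6.
Buyers take the larger share because demand is less price-elastic here (demand slope 4 vs supply slope 5).
The less price-elastic side of the market bears the larger share of a per-unit tax.

Buyers bear the larger share: £7.5 per book.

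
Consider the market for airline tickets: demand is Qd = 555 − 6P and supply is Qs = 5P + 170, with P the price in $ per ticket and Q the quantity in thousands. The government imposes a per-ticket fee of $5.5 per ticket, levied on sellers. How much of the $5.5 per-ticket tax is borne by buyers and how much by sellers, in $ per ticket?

Buyers bear $2.5 per ticket; sellers bear $3 per ticket.

Before the tax: set 555 − 6P = 5P + 170 → P* = $35, Q* = 345.
With the tax collected from sellers, supply shifts: Qs = 5(P − 5.5) + 170.
Solving gives Q = 330 with buyers paying $37.5 and sellers receiving $32 (the $5.5 wedge).
Burden on buyers: $2.5; on sellers: $3. (They sum to $5.5.)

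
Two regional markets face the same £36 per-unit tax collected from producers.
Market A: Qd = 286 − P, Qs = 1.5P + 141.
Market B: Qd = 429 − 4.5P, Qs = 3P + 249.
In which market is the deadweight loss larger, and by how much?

Market B, by £777.6.

Market A: pre-tax P* = £58, Q* = 228; post-tax Q = 206.4; deadweight loss = £388.8.
Market B: pre-tax P* = £24, Q* = 321; post-tax Q = 256.2; deadweight loss = £1166.4.
Difference: £388.8 vs £1166.4 → market B is larger by £777.6.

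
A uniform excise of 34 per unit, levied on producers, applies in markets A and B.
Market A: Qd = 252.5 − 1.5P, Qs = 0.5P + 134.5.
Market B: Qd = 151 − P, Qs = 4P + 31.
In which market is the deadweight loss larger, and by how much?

Market A: pre-tax P* = 59, Q* = 164; post-tax Q = 151.25; deadweight loss = 216.75.
Market B: pre-tax P* = 24, Q* = 127; post-tax Q = 99.8; deadweight loss = 462.4.
Difference: 216.75 vs 462.4 → market B is larger by 245.65.

Market B, by 245.65.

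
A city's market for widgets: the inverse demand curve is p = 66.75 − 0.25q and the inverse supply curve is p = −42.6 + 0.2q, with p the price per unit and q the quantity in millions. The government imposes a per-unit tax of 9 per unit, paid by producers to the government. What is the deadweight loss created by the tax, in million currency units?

Inverting to q(p) form: qd = 267 − 4p; qs = 5p + 213.
Before the tax: set 267 − 4p = 5p + 213 → p* = 6, q* = 243.
With the tax collected from producers, supply shifts: qs = 5(p − 9) + 213.
Solving gives q = 223 with consumers paying 11 and producers receiving 2 (the 9 wedge).
Quantity falls by |ΔQ| = |243 − 223| = 20.
DWL = ½ · t · |ΔQ| = ½ · 9 · 20 = 90.

Deadweight loss = 90 million.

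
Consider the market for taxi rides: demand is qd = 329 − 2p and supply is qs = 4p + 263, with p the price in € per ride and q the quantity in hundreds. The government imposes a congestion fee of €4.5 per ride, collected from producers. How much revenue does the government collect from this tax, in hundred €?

Before the tax: set 329 − 2p = 4p + 263 → p* = €11, q* = 307.
With the tax collected from producers, supply shifts: qs = 4(p − 4.5) + 263.
New equilibrium: buyers pay €14, producers receive €9.5, q = 301. (Wedge: pb − ps = 4.5.)
Revenue = t · Q = 4.5 · 301 = €1354.5.

Tax revenue = €1354.5 hundred.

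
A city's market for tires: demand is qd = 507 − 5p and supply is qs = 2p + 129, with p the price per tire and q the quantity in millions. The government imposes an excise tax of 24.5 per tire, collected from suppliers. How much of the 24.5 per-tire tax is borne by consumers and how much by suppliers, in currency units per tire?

Without the tax, 507 − 5p = 2p + 129 gives 7p = 378, so p* = 54 and q* = 237.
With the tax collected from suppliers, supply shifts: qs = 2(p − 24.5) + 129.
New equilibrium: consumers pay 61, suppliers receive 36.5, q = 202. (Wedge: pb − ps = 24.5.)
Burden on consumers: 7; on suppliers: 17.5. (They sum to 24.5.)

Consumers bear 7 per tire; suppliers bear 17.5 per tire.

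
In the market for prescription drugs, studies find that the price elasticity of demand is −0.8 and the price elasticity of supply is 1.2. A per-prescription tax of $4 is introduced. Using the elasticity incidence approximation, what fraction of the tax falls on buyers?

Buyers' share ≈ 0.6.

Incidence ratio: buyers' share ≈ εs / (εs + |εd|) = 1.2 / (1.2 + 0.8) = 0.6.
Supply is the more elastic side, so buyers bear the larger share.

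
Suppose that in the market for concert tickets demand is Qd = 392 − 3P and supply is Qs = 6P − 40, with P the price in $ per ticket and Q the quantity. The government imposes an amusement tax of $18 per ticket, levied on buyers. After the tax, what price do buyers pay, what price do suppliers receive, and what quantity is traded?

Before the tax: set 392 − 3P = 6P − 40 → P* = $48, Q* = 248.
With the tax collected from buyers, demand (in seller-price terms) shifts: Qd = 392 − 3(P + 18).
New equilibrium: buyers pay $60, suppliers receive $42, Q = 212. (Wedge: Pb − Ps = 18.)
The less price-elastic side of the market bears the larger share of a per-unit tax.

Buyers pay $60; suppliers receive $42; quantity = 212.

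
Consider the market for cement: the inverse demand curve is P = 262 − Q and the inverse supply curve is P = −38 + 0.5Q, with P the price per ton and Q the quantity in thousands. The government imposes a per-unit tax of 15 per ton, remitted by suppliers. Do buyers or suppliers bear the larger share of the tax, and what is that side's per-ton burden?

Buyers bear the larger share: 10 per ton.

Rewrite in direct form: Qd = 262 − P and Qs = 2P + 76.
Without the tax, 262 − P = 2P + 76 gives 3P = 186, so P* = 62 and Q* = 200.
With the tax collected from suppliers, supply shifts: Qs = 2(P − 15) + 76.
New equilibrium: buyers pay 72, suppliers receive 57, Q = 190. (Wedge: Pb − Ps = 15.)
Per-ton burden: buyers 10, suppliers 5.
Buyers take the larger share because demand is less price-elastic here (demand slope 1 vs supply slope 2).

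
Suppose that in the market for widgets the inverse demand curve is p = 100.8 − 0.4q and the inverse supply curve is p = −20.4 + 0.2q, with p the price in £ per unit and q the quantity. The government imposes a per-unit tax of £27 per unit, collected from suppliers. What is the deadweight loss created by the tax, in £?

Deadweight loss = £607.5.

Rewrite in direct form: qd = 252 − 2.5p and qs = 5p + 102.
Without the tax, 252 − 2.5p = 5p + 102 gives 7.5p = 150, so p* = £20 and q* = 202.
With the tax collected from suppliers, supply shifts: qs = 5(p − 27) + 102.
Solving gives q = 157 with consumers paying £38 and suppliers receiving £11 (the £27 wedge).
Quantity falls by |ΔQ| = |202 − 157| = 45.
DWL = ½ · t · |ΔQ| = ½ · 27 · 45 = £607.5.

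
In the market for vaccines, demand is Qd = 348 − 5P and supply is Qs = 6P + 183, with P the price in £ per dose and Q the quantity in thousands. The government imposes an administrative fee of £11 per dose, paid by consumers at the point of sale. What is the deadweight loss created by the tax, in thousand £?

Without the tax, 348 − 5P = 6P + 183 gives 11P = 165, so P* = £15 and Q* = 273.
With the tax collected from consumers, demand (in seller-price terms) shifts: Qd = 348 − 5(P + 11).
New equilibrium: consumers pay £21, sellers receive £10, Q = 243. (Wedge: Pb − Ps = 11.)
Quantity falls by |ΔQ| = |273 − 243| = 30.
DWL = ½ · t · |ΔQ| = ½ · 11 · 30 = £165.

Deadweight loss = £165 thousand.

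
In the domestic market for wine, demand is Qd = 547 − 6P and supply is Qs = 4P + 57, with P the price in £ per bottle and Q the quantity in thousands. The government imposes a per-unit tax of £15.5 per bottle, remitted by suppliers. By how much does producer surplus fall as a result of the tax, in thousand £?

Without the tax, 547 − 6P = 4P + 57 gives 10P = 490, so P* = £49 and Q* = 253.
With the tax collected from suppliers, supply shifts: Qs = 4(P − 15.5) + 57.
New equilibrium: buyers pay £55.2, suppliers receive £39.7, Q = 215.8. (Wedge: Pb − Ps = 15.5.)
ΔPS is the trapezoid between Q = 215.8 and Q = 253 of height £9.3: ½ · (253 + 215.8) · 9.3 = £2179.92.

Producer surplus falls by £2179.92 thousand.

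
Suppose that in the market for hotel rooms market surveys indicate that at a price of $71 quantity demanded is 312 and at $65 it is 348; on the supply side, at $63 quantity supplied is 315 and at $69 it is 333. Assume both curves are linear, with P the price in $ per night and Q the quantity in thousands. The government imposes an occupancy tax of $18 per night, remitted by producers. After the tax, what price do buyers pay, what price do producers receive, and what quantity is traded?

Demand slope: (348 − 312)/(65 − 71) = -6, so Qd = 738 − 6P.
Supply slope: (333 − 315)/(69 − 63) = 3, so Qs = 3P + 126.
Without the tax, 738 − 6P = 3P + 126 gives 9P = 612, so P* = $68 and Q* = 330.
With the tax collected from producers, supply shifts: Qs = 3(P − 18) + 126.
Solving gives Q = 294 with buyers paying $74 and producers receiving $56 (the $18 wedge).

Buyers pay $74; producers receive $56; quantity = 294.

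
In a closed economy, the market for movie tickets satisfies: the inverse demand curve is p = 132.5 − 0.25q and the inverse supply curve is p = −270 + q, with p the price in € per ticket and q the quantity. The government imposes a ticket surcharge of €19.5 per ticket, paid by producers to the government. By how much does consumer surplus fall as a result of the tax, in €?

Inverting to q(p) form: qd = 530 − 4p; qs = p + 270.
Without the tax, 530 − 4p = p + 270 gives 5p = 260, so p* = €52 and q* = 322.
With the tax collected from producers, supply shifts: qs = (p − 19.5) + 270.
Solving gives q = 306.4 with buyers paying €55.9 and producers receiving €36.4 (the €19.5 wedge).
ΔCS is the trapezoid between Q = 306.4 and Q = 322 of height €3.9: ½ · (322 + 306.4) · 3.9 = €1225.38.

Consumer surplus falls by €1225.38.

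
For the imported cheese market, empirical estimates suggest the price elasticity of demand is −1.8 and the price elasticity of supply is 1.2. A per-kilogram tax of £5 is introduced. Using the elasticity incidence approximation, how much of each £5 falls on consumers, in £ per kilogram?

Consumers bear ≈ £2 per kilogram.

Incidence ratio: consumers' share ≈ εs / (εs + |εd|) = 1.2 / (1.2 + 1.8) = 0.4.
So consumers bear ≈ 0.4 × £5 = £2; producers bear £3.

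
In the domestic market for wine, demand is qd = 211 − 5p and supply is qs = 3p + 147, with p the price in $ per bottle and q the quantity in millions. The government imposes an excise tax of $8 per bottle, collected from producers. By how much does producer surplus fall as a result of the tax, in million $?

Producer surplus falls by $817.5 million.

Before the tax: set 211 − 5p = 3p + 147 → p* = $8, q* = 171.
With the tax collected from producers, supply shifts: qs = 3(p − 8) + 147.
Solving gives q = 156 with buyers paying $11 and producers receiving $3 (the $8 wedge).
ΔPS is the trapezoid between Q = 156 and Q = 171 of height $5: ½ · (171 + 156) · 5 = $817.5.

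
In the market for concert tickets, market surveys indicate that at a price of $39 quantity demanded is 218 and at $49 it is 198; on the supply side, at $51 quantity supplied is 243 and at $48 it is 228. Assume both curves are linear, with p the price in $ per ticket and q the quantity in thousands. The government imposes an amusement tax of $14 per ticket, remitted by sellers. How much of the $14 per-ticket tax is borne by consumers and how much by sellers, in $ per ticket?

Consumers bear $10 per ticket; sellers bear $4 per ticket.

Demand slope: (198 − 218)/(49 − 39) = -2, so qd = 296 − 2p.
Supply slope: (228 − 243)/(48 − 51) = 5, so qs = 5p − 12.
Before the tax: set 296 − 2p = 5p − 12 → p* = $44, q* = 208.
With the tax collected from sellers, supply shifts: qs = 5(p − 14) − 12.
New equilibrium: consumers pay $54, sellers receive $40, q = 188. (Wedge: pb − ps = 14.)
Burden on consumers: $10; on sellers: $4. (They sum to $14.)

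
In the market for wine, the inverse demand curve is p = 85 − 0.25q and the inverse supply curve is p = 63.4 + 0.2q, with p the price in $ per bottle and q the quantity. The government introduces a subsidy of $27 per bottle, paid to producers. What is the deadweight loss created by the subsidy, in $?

Deadweight loss = $810.

Inverting to q(p) form: qd = 340 − 4p; qs = 5p − 317.
Before the subsidy: set 340 − 4p = 5p − 317 → p* = $73, q* = 48.
With a per-unit subsidy paid to producers, each receives p + 27 per unit sold, so supply becomes qs = 5(p + 27) − 317.
Solving gives q = 108 with consumers paying $58 and producers receiving $85 (the $27 wedge).
Quantity rises by |ΔQ| = |48 − 108| = 60.
DWL = ½ · t · |ΔQ| = ½ · 27 · 60 = $810.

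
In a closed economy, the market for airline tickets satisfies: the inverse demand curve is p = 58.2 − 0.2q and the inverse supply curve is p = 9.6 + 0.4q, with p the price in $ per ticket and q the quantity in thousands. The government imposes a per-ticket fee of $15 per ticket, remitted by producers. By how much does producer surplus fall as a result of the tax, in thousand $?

Producer surplus falls by $685 thousand.

Rewrite in direct form: qd = 291 − 5p and qs = 2.5p − 24.
Without the tax, 291 − 5p = 2.5p − 24 gives 7.5p = 315, so p* = $42 and q* = 81.
With the tax collected from producers, supply shifts: qs = 2.5(p − 15) − 24.
New equilibrium: buyers pay $47, producers receive $32, q = 56. (Wedge: pb − ps = 15.)
ΔPS is the trapezoid between Q = 56 and Q = 81 of height $10: ½ · (81 + 56) · 10 = $685.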